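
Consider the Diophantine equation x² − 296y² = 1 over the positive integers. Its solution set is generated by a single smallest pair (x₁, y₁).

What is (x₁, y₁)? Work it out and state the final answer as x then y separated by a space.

3699 215

[17; 4,1,7,1,4,34] for √296; ℓ=6 ⇒ convergent index 5
a_0=17:  p_0=17·1+0=17,  q_0=17·0+1=1
a_1=4:  p_1=4·17+1=69,  q_1=4·1+0=4
a_2=1:  p_2=1·69+17=86,  q_2=1·4+1=5
…
a_4=1:  p_4=1·671+86=757,  q_4=1·39+5=44
a_5=4:  p_5=4·757+671=3699,  q_5=4·44+39=215
→ (3699, 215).  Check: 3699²=13682601, 296·215²=13682600, difference 1.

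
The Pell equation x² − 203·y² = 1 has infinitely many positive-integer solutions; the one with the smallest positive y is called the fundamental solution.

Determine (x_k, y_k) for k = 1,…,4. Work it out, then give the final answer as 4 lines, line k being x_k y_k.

√203 = [14; 4,28, …], period ℓ=2 (even) → k=1
a_0=14:  p_0=14·1+0=14,  q_0=14·0+1=1
a_1=4:  p_1=4·14+1=57,  q_1=4·1+0=4
(x₁, y₁) = (57, 4);  57² − 203·4² = 1 ✓
k=2:  x_2 = 57·57+203·4·4 = 6497,  y_2 = 57·4+4·57 = 456
k=3:  x_3 = 57·6497+203·4·456 = 740601,  y_3 = 57·456+4·6497 = 51980
k=4:  x_4 = 57·740601+203·4·51980 = 84422017,  y_4 = 57·51980+4·740601 = 5925264

57 4
6497 456
740601 51980
84422017 5925264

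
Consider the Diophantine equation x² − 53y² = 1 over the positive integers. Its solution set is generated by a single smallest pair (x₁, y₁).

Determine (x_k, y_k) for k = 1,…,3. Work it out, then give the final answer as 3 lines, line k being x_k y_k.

d=53: √d = [7; 3,1,1,3,14] (ℓ=5, odd), read p_9/q_9
k=0  a_k=7  p_k/q_k = 7/1
k=1  a_k=3  p_k/q_k = 22/3
…
k=4  a_k=3  p_k/q_k = 182/25
k=5  a_k=14  p_k/q_k = 2599/357
k=6  a_k=3  p_k/q_k = 7979/1096
k=7  a_k=1  p_k/q_k = 10578/1453
k=8  a_k=1  p_k/q_k = 18557/2549
k=9  a_k=3  p_k/q_k = 66249/9100
→ (66249, 9100).  Check: 66249²=4388930001, 53·9100²=4388930000, difference 1.
n=2: (66249,9100)∘(66249,9100) = (66249·66249+53·9100·9100, 66249·9100+9100·66249) = (8777860001,1205731800)
n=3: (8777860001,1205731800)∘(66249,9100) = (66249·8777860001+53·9100·1205731800, 66249·1205731800+9100·8777860001) = (1163048894346249,159757052027300)

66249 9100
8777860001 1205731800
1163048894346249 159757052027300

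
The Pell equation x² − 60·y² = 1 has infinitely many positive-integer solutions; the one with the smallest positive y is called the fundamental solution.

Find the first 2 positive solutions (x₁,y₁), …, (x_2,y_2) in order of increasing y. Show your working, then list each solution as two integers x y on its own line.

31 4
1921 248

d=60: √d = [7; 1,2,1,14] (ℓ=4, even), read p_3/q_3
step 0: (7, 1)  from 7·(1,0) + (0,1)
…
step 2: (23, 3)  from 2·(8,1) + (7,1)
step 3: (31, 4)  from 1·(23,3) + (8,1)
(x₁, y₁) = (31, 4);  31² − 60·4² = 1 ✓
n=2: (31,4)∘(31,4) = (31·31+60·4·4, 31·4+4·31) = (1921,248)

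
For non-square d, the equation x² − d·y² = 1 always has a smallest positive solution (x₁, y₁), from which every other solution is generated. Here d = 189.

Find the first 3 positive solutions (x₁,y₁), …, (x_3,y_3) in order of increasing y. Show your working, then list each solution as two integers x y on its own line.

55 4
6049 440
665335 48396

d=189: √d = [13; 1,2,1,26] (ℓ=4, even), read p_3/q_3
a_0=13:  p_0=13·1+0=13,  q_0=13·0+1=1
a_1=1:  p_1=1·13+1=14,  q_1=1·1+0=1
a_2=2:  p_2=2·14+13=41,  q_2=2·1+1=3
a_3=1:  p_3=1·41+14=55,  q_3=1·3+1=4
→ (55, 4).  Check: 55²=3025, 189·4²=3024, difference 1.
(55+4√189)^2 = 6049 + 440√189
(55+4√189)^3 = 665335 + 48396√189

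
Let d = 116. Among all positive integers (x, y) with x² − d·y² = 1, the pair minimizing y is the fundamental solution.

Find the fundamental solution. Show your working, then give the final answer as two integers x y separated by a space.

9801 910

√116 = [10; 1,3,2,1,4,1,2,3,1,20, …], period ℓ=10 (even) → k=9
step 0: (10, 1)  from 10·(1,0) + (0,1)
…
step 2: (43, 4)  from 3·(11,1) + (10,1)
…
step 4: (140, 13)  from 1·(97,9) + (43,4)
step 5: (657, 61)  from 4·(140,13) + (97,9)
step 6: (797, 74)  from 1·(657,61) + (140,13)
…
step 8: (7550, 701)  from 3·(2251,209) + (797,74)
step 9: (9801, 910)  from 1·(7550,701) + (2251,209)
→ (9801, 910).  Check: 9801²=96059601, 116·910²=96059600, difference 1.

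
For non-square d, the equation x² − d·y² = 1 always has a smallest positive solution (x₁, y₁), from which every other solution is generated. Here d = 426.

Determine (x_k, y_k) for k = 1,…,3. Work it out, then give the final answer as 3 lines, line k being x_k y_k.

88751 4300
15753480001 763258600
2796274207048751 135479928012900

√426 → a₀=20, period (1,1,1,3,2,6,2,3,1,1,1,40); ℓ=12 even so k=11
step 0: (20, 1)  from 20·(1,0) + (0,1)
…
step 2: (41, 2)  from 1·(21,1) + (20,1)
step 3: (62, 3)  from 1·(41,2) + (21,1)
step 4: (227, 11)  from 3·(62,3) + (41,2)
…
step 6: (3323, 161)  from 6·(516,25) + (227,11)
step 7: (7162, 347)  from 2·(3323,161) + (516,25)
step 8: (24809, 1202)  from 3·(7162,347) + (3323,161)
…
step 10: (56780, 2751)  from 1·(31971,1549) + (24809,1202)
step 11: (88751, 4300)  from 1·(56780,2751) + (31971,1549)
→ (88751, 4300).  Check: 88751²=7876740001, 426·4300²=7876740000, difference 1.
k=2:  x_2 = 88751·88751+426·4300·4300 = 15753480001,  y_2 = 88751·4300+4300·88751 = 763258600
k=3:  x_3 = 88751·15753480001+426·4300·763258600 = 2796274207048751,  y_3 = 88751·763258600+4300·15753480001 = 135479928012900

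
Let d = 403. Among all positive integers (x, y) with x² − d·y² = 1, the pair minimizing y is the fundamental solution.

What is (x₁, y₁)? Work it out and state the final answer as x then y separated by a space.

669878 33369

d=403: √d = [20; 13,2,1,3,1,3,1,2,13,40] (ℓ=10, even), read p_9/q_9
a_0=20:  p_0=20·1+0=20,  q_0=20·0+1=1
…
a_2=2:  p_2=2·261+20=542,  q_2=2·13+1=27
a_3=1:  p_3=1·542+261=803,  q_3=1·27+13=40
a_4=3:  p_4=3·803+542=2951,  q_4=3·40+27=147
…
a_6=3:  p_6=3·3754+2951=14213,  q_6=3·187+147=708
a_7=1:  p_7=1·14213+3754=17967,  q_7=1·708+187=895
a_8=2:  p_8=2·17967+14213=50147,  q_8=2·895+708=2498
a_9=13:  p_9=13·50147+17967=669878,  q_9=13·2498+895=33369
fundamental: x₁=669878, y₁=33369  (since 448736534884 − 403·1113490161 = 1)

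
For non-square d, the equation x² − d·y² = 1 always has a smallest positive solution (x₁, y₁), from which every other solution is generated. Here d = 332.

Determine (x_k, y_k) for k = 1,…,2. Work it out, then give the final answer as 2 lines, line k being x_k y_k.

13447 738
361643617 19847772

√332 → a₀=18, period (4,1,1,8,1,1,4,36); ℓ=8 even so k=7
a_0=18:  p_0=18·1+0=18,  q_0=18·0+1=1
a_1=4:  p_1=4·18+1=73,  q_1=4·1+0=4
a_2=1:  p_2=1·73+18=91,  q_2=1·4+1=5
a_3=1:  p_3=1·91+73=164,  q_3=1·5+4=9
a_4=8:  p_4=8·164+91=1403,  q_4=8·9+5=77
a_5=1:  p_5=1·1403+164=1567,  q_5=1·77+9=86
a_6=1:  p_6=1·1567+1403=2970,  q_6=1·86+77=163
a_7=4:  p_7=4·2970+1567=13447,  q_7=4·163+86=738
fundamental: x₁=13447, y₁=738  (since 180821809 − 332·544644 = 1)
(x_2, y_2) = (13447·13447 + 332·738·738, 13447·738 + 738·13447) = (361643617, 19847772)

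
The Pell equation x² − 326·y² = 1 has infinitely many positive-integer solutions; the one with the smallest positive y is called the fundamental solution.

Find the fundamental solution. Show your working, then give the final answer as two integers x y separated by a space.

√326 → a₀=18, period (18,36); ℓ=2 even so k=1
i=0: a=18 ⇒ p=18, q=1
i=1: a=18 ⇒ p=325, q=18
→ (325, 18).  Check: 325²=105625, 326·18²=105624, difference 1.

325 18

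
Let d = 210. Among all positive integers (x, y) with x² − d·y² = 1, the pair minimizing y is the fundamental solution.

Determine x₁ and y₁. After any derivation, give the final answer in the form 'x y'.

d=210: √d = [14; 2,28] (ℓ=2, even), read p_1/q_1
k=0  a_k=14  p_k/q_k = 14/1
k=1  a_k=2  p_k/q_k = 29/2
(x₁, y₁) = (29, 2);  29² − 210·2² = 1 ✓

29 2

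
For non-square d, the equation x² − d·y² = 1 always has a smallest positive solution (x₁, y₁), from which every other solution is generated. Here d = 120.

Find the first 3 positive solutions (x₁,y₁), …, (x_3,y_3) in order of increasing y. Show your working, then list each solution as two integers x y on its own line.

11 1
241 22
5291 483

d=120: √d = [10; 1,20] (ℓ=2, even), read p_1/q_1
i=0: a=10 ⇒ p=10, q=1
i=1: a=1 ⇒ p=11, q=1
fundamental: x₁=11, y₁=1  (since 121 − 120·1 = 1)
(x_2, y_2) = (11·11 + 120·1·1, 11·1 + 1·11) = (241, 22)
(x_3, y_3) = (11·241 + 120·1·22, 11·22 + 1·241) = (5291, 483)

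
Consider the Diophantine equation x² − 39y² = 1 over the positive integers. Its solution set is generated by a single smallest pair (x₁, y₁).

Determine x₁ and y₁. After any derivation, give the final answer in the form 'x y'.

[6; 4,12] for √39; ℓ=2 ⇒ convergent index 1
step 0: (6, 1)  from 6·(1,0) + (0,1)
step 1: (25, 4)  from 4·(6,1) + (1,0)
fundamental: x₁=25, y₁=4  (since 625 − 39·16 = 1)

25 4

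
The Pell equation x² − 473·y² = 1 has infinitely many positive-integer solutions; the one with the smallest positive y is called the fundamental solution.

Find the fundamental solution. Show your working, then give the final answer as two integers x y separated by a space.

87 4

[21; 1,2,1,42] for √473; ℓ=4 ⇒ convergent index 3
step 0: (21, 1)  from 21·(1,0) + (0,1)
step 1: (22, 1)  from 1·(21,1) + (1,0)
step 2: (65, 3)  from 2·(22,1) + (21,1)
step 3: (87, 4)  from 1·(65,3) + (22,1)
(x₁, y₁) = (87, 4);  87² − 473·4² = 1 ✓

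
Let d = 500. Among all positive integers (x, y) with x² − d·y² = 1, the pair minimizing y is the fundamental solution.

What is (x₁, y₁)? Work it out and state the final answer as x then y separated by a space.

930249 41602

√500 = [22; 2,1,3,2,1,…,1,2,44, …], period ℓ=14 (even) → k=13
k=0  a_k=22  p_k/q_k = 22/1
k=1  a_k=2  p_k/q_k = 45/2
…
k=3  a_k=3  p_k/q_k = 246/11
…
k=6  a_k=1  p_k/q_k = 1364/61
k=7  a_k=10  p_k/q_k = 14445/646
k=8  a_k=1  p_k/q_k = 15809/707
…
k=10  a_k=2  p_k/q_k = 76317/3413
…
k=12  a_k=1  p_k/q_k = 335522/15005
k=13  a_k=2  p_k/q_k = 930249/41602
(x₁, y₁) = (930249, 41602);  930249² − 500·41602² = 1 ✓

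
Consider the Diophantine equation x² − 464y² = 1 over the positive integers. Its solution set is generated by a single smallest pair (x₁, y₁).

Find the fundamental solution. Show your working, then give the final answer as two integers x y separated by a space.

9801 455

√464 → a₀=21, period (1,1,5,1,1,1,5,1,1,42); ℓ=10 even so k=9
a_0=21:  p_0=21·1+0=21,  q_0=21·0+1=1
a_1=1:  p_1=1·21+1=22,  q_1=1·1+0=1
…
a_4=1:  p_4=1·237+43=280,  q_4=1·11+2=13
a_5=1:  p_5=1·280+237=517,  q_5=1·13+11=24
a_6=1:  p_6=1·517+280=797,  q_6=1·24+13=37
…
a_8=1:  p_8=1·4502+797=5299,  q_8=1·209+37=246
a_9=1:  p_9=1·5299+4502=9801,  q_9=1·246+209=455
→ (9801, 455).  Check: 9801²=96059601, 464·455²=96059600, difference 1.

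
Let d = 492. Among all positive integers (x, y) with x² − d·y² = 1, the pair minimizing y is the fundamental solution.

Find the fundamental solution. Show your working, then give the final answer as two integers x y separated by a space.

29767 1342

√492 = [22; 5,1,1,10,1,1,5,44, …], period ℓ=8 (even) → k=7
k=0  a_k=22  p_k/q_k = 22/1
…
k=2  a_k=1  p_k/q_k = 133/6
k=3  a_k=1  p_k/q_k = 244/11
k=4  a_k=10  p_k/q_k = 2573/116
…
k=6  a_k=1  p_k/q_k = 5390/243
k=7  a_k=5  p_k/q_k = 29767/1342
→ (29767, 1342).  Check: 29767²=886074289, 492·1342²=886074288, difference 1.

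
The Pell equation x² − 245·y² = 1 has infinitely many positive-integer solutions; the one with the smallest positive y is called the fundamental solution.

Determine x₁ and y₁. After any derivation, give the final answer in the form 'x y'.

√245 = [15; 1,1,1,7,6,7,1,1,1,30, …], period ℓ=10 (even) → k=9
a_0=15:  p_0=15·1+0=15,  q_0=15·0+1=1
…
a_8=1:  p_8=1·18016+15809=33825,  q_8=1·1151+1010=2161
a_9=1:  p_9=1·33825+18016=51841,  q_9=1·2161+1151=3312
→ (51841, 3312).  Check: 51841²=2687489281, 245·3312²=2687489280, difference 1.

51841 3312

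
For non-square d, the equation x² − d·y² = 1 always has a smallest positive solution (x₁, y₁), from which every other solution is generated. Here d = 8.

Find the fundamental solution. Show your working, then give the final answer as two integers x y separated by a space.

3 1

√8 = [2; 1,4, …], period ℓ=2 (even) → k=1
a_0=2:  p_0=2·1+0=2,  q_0=2·0+1=1
a_1=1:  p_1=1·2+1=3,  q_1=1·1+0=1
→ (3, 1).  Check: 3²=9, 8·1²=8, difference 1.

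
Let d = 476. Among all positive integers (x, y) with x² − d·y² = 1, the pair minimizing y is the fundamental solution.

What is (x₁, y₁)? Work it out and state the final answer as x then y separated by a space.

28799 1320

√476 → a₀=21, period (1,4,2,10,2,4,1,42); ℓ=8 even so k=7
step 0: (21, 1)  from 21·(1,0) + (0,1)
step 1: (22, 1)  from 1·(21,1) + (1,0)
step 2: (109, 5)  from 4·(22,1) + (21,1)
step 3: (240, 11)  from 2·(109,5) + (22,1)
…
step 6: (23541, 1079)  from 4·(5258,241) + (2509,115)
step 7: (28799, 1320)  from 1·(23541,1079) + (5258,241)
fundamental: x₁=28799, y₁=1320  (since 829382401 − 476·1742400 = 1)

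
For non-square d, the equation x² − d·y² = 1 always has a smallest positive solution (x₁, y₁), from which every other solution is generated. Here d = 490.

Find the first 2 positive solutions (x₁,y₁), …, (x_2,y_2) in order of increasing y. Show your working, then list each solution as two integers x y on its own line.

1039681 46968
2161873163521 97663474416

√490 → a₀=22, period (7,2,1,4,4,4,1,2,7,44); ℓ=10 even so k=9
a_0=22:  p_0=22·1+0=22,  q_0=22·0+1=1
a_1=7:  p_1=7·22+1=155,  q_1=7·1+0=7
a_2=2:  p_2=2·155+22=332,  q_2=2·7+1=15
…
a_4=4:  p_4=4·487+332=2280,  q_4=4·22+15=103
…
a_7=1:  p_7=1·40708+9607=50315,  q_7=1·1839+434=2273
a_8=2:  p_8=2·50315+40708=141338,  q_8=2·2273+1839=6385
a_9=7:  p_9=7·141338+50315=1039681,  q_9=7·6385+2273=46968
(x₁, y₁) = (1039681, 46968);  1039681² − 490·46968² = 1 ✓
(x_2, y_2) = (1039681·1039681 + 490·46968·46968, 1039681·46968 + 46968·1039681) = (2161873163521, 97663474416)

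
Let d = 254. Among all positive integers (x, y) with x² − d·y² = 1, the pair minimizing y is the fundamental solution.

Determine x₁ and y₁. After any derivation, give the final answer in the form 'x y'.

[15; 1,14,1,30] for √254; ℓ=4 ⇒ convergent index 3
i=0: a=15 ⇒ p=15, q=1
i=1: a=1 ⇒ p=16, q=1
i=2: a=14 ⇒ p=239, q=15
i=3: a=1 ⇒ p=255, q=16
(x₁, y₁) = (255, 16);  255² − 254·16² = 1 ✓

255 16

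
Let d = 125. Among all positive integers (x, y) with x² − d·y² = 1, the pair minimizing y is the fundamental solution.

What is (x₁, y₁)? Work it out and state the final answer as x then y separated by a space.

930249 83204

√125 → a₀=11, period (5,1,1,5,22); ℓ=5 odd so k=9
i=0: a=11 ⇒ p=11, q=1
…
i=4: a=5 ⇒ p=682, q=61
i=5: a=22 ⇒ p=15127, q=1353
i=6: a=5 ⇒ p=76317, q=6826
…
i=8: a=1 ⇒ p=167761, q=15005
i=9: a=5 ⇒ p=930249, q=83204
(x₁, y₁) = (930249, 83204);  930249² − 125·83204² = 1 ✓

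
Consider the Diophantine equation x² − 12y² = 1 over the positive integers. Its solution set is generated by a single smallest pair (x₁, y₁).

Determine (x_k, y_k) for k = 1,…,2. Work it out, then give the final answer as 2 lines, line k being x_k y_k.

7 2
97 28

[3; 2,6] for √12; ℓ=2 ⇒ convergent index 1
step 0: (3, 1)  from 3·(1,0) + (0,1)
step 1: (7, 2)  from 2·(3,1) + (1,0)
(x₁, y₁) = (7, 2);  7² − 12·2² = 1 ✓
(x_2, y_2) = (7·7 + 12·2·2, 7·2 + 2·7) = (97, 28)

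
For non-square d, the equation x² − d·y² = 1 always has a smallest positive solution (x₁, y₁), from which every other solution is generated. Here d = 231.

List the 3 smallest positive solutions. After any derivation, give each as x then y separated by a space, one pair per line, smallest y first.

76 5
11551 760
1755676 115515

d=231: √d = [15; 5,30] (ℓ=2, even), read p_1/q_1
a_0=15:  p_0=15·1+0=15,  q_0=15·0+1=1
a_1=5:  p_1=5·15+1=76,  q_1=5·1+0=5
(x₁, y₁) = (76, 5);  76² − 231·5² = 1 ✓
k=2:  x_2 = 76·76+231·5·5 = 11551,  y_2 = 76·5+5·76 = 760
k=3:  x_3 = 76·11551+231·5·760 = 1755676,  y_3 = 76·760+5·11551 = 115515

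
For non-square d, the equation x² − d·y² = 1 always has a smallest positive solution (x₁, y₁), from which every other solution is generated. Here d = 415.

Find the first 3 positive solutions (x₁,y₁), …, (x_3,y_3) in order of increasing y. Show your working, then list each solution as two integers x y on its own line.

18412804 903849
678062702284831 33284788965192
24970071273761872339444 1225732590794885332887

[20; 2,1,2,4,6,…,1,2,40] for √415; ℓ=16 ⇒ convergent index 15
k=0  a_k=20  p_k/q_k = 20/1
…
k=3  a_k=2  p_k/q_k = 163/8
k=4  a_k=4  p_k/q_k = 713/35
k=5  a_k=6  p_k/q_k = 4441/218
…
k=7  a_k=1  p_k/q_k = 9595/471
k=8  a_k=3  p_k/q_k = 33939/1666
k=9  a_k=1  p_k/q_k = 43534/2137
…
k=11  a_k=6  p_k/q_k = 508372/24955
k=12  a_k=4  p_k/q_k = 2110961/103623
…
k=14  a_k=1  p_k/q_k = 6841255/335824
k=15  a_k=2  p_k/q_k = 18412804/903849
fundamental: x₁=18412804, y₁=903849  (since 339031351142416 − 415·816943014801 = 1)
(18412804+903849√415)^2 = 678062702284831 + 33284788965192√415
(18412804+903849√415)^3 = 24970071273761872339444 + 1225732590794885332887√415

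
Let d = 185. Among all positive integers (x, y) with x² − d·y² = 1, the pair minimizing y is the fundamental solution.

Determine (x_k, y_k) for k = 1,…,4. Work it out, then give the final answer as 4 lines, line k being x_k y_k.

√185 → a₀=13, period (1,1,1,1,26); ℓ=5 odd so k=9
i=0: a=13 ⇒ p=13, q=1
i=1: a=1 ⇒ p=14, q=1
i=2: a=1 ⇒ p=27, q=2
i=3: a=1 ⇒ p=41, q=3
i=4: a=1 ⇒ p=68, q=5
i=5: a=26 ⇒ p=1809, q=133
i=6: a=1 ⇒ p=1877, q=138
i=7: a=1 ⇒ p=3686, q=271
i=8: a=1 ⇒ p=5563, q=409
i=9: a=1 ⇒ p=9249, q=680
→ (9249, 680).  Check: 9249²=85544001, 185·680²=85544000, difference 1.
k=2:  x_2 = 9249·9249+185·680·680 = 171088001,  y_2 = 9249·680+680·9249 = 12578640
k=3:  x_3 = 9249·171088001+185·680·12578640 = 3164785833249,  y_3 = 9249·12578640+680·171088001 = 232679682040
k=4:  x_4 = 9249·3164785833249+185·680·232679682040 = 58542208172352001,  y_4 = 9249·232679682040+680·3164785833249 = 4304108745797280

9249 680
171088001 12578640
3164785833249 232679682040
58542208172352001 4304108745797280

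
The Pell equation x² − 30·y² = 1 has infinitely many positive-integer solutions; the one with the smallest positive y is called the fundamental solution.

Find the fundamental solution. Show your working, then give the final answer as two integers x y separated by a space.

11 2

d=30: √d = [5; 2,10] (ℓ=2, even), read p_1/q_1
k=0  a_k=5  p_k/q_k = 5/1
k=1  a_k=2  p_k/q_k = 11/2
(x₁, y₁) = (11, 2);  11² − 30·2² = 1 ✓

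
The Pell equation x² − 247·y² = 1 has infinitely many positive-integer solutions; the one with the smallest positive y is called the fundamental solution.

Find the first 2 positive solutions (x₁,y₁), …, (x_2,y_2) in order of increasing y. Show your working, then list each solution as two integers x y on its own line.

√247 → a₀=15, period (1,2,1,1,9,1,9,1,1,2,1,30); ℓ=12 even so k=11
i=0: a=15 ⇒ p=15, q=1
…
i=10: a=2 ⇒ p=61089, q=3887
i=11: a=1 ⇒ p=85292, q=5427
fundamental: x₁=85292, y₁=5427  (since 7274725264 − 247·29452329 = 1)
n=2: (85292,5427)∘(85292,5427) = (85292·85292+247·5427·5427, 85292·5427+5427·85292) = (14549450527,925759368)

85292 5427
14549450527 925759368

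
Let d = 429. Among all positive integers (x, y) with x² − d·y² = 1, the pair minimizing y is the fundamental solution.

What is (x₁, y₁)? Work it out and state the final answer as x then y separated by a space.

1524095 73584

√429 → a₀=20, period (1,2,2,9,1,12,1,9,2,2,1,40); ℓ=12 even so k=11
k=0  a_k=20  p_k/q_k = 20/1
…
k=2  a_k=2  p_k/q_k = 62/3
…
k=5  a_k=1  p_k/q_k = 1512/73
…
k=10  a_k=2  p_k/q_k = 1085636/52415
k=11  a_k=1  p_k/q_k = 1524095/73584
(x₁, y₁) = (1524095, 73584);  1524095² − 429·73584² = 1 ✓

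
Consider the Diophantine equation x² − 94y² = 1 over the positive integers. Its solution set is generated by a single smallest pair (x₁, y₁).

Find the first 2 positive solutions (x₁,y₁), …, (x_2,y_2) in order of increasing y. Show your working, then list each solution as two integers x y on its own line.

2143295 221064
9187426914049 947610731760

[9; 1,2,3,1,1,…,2,1,18] for √94; ℓ=16 ⇒ convergent index 15
a_0=9:  p_0=9·1+0=9,  q_0=9·0+1=1
a_1=1:  p_1=1·9+1=10,  q_1=1·1+0=1
…
a_4=1:  p_4=1·97+29=126,  q_4=1·10+3=13
a_5=1:  p_5=1·126+97=223,  q_5=1·13+10=23
a_6=5:  p_6=5·223+126=1241,  q_6=5·23+13=128
a_7=1:  p_7=1·1241+223=1464,  q_7=1·128+23=151
…
a_11=1:  p_11=1·85038+14417=99455,  q_11=1·8771+1487=10258
…
a_14=2:  p_14=2·652934+184493=1490361,  q_14=2·67345+19029=153719
a_15=1:  p_15=1·1490361+652934=2143295,  q_15=1·153719+67345=221064
fundamental: x₁=2143295, y₁=221064  (since 4593713457025 − 94·48869292096 = 1)
k=2:  x_2 = 2143295·2143295+94·221064·221064 = 9187426914049,  y_2 = 2143295·221064+221064·2143295 = 947610731760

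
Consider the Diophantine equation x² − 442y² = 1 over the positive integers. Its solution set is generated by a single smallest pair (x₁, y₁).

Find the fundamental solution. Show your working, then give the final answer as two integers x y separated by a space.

[21; 42] for √442; ℓ=1 ⇒ convergent index 1
i=0: a=21 ⇒ p=21, q=1
i=1: a=42 ⇒ p=883, q=42
(x₁, y₁) = (883, 42);  883² − 442·42² = 1 ✓

883 42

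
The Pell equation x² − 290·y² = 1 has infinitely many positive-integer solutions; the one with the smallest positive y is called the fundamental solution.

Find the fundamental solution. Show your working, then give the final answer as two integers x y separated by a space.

√290 = [17; 34, …], period ℓ=1 (odd) → k=1
a_0=17:  p_0=17·1+0=17,  q_0=17·0+1=1
a_1=34:  p_1=34·17+1=579,  q_1=34·1+0=34
fundamental: x₁=579, y₁=34  (since 335241 − 290·1156 = 1)

579 34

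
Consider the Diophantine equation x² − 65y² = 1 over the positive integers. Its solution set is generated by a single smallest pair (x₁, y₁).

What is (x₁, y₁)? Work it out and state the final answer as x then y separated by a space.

129 16

d=65: √d = [8; 16] (ℓ=1, odd), read p_1/q_1
step 0: (8, 1)  from 8·(1,0) + (0,1)
step 1: (129, 16)  from 16·(8,1) + (1,0)
(x₁, y₁) = (129, 16);  129² − 65·16² = 1 ✓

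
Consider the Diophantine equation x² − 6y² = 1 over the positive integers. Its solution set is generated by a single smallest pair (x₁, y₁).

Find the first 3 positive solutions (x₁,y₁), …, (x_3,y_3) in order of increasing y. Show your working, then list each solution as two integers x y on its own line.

√6 = [2; 2,4, …], period ℓ=2 (even) → k=1
k=0  a_k=2  p_k/q_k = 2/1
k=1  a_k=2  p_k/q_k = 5/2
(x₁, y₁) = (5, 2);  5² − 6·2² = 1 ✓
(5+2√6)^2 = 49 + 20√6
(5+2√6)^3 = 485 + 198√6

5 2
49 20
485 198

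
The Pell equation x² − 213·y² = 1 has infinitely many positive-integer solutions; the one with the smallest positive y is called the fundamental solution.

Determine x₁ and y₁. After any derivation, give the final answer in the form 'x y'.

[14; 1,1,2,6,1,8,1,6,2,1,1,28] for √213; ℓ=12 ⇒ convergent index 11
a_0=14:  p_0=14·1+0=14,  q_0=14·0+1=1
…
a_6=8:  p_6=8·540+467=4787,  q_6=8·37+32=328
a_7=1:  p_7=1·4787+540=5327,  q_7=1·328+37=365
a_8=6:  p_8=6·5327+4787=36749,  q_8=6·365+328=2518
…
a_10=1:  p_10=1·78825+36749=115574,  q_10=1·5401+2518=7919
a_11=1:  p_11=1·115574+78825=194399,  q_11=1·7919+5401=13320
→ (194399, 13320).  Check: 194399²=37790971201, 213·13320²=37790971200, difference 1.

194399 13320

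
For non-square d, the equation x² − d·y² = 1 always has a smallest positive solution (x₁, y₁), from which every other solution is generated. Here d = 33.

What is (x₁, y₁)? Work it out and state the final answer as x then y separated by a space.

d=33: √d = [5; 1,2,1,10] (ℓ=4, even), read p_3/q_3
step 0: (5, 1)  from 5·(1,0) + (0,1)
step 1: (6, 1)  from 1·(5,1) + (1,0)
step 2: (17, 3)  from 2·(6,1) + (5,1)
step 3: (23, 4)  from 1·(17,3) + (6,1)
(x₁, y₁) = (23, 4);  23² − 33·4² = 1 ✓

23 4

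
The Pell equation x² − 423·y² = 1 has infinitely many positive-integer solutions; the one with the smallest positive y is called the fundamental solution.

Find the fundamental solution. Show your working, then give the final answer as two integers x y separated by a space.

4607 224

d=423: √d = [20; 1,1,3,4,3,1,1,40] (ℓ=8, even), read p_7/q_7
k=0  a_k=20  p_k/q_k = 20/1
…
k=3  a_k=3  p_k/q_k = 144/7
…
k=5  a_k=3  p_k/q_k = 1995/97
k=6  a_k=1  p_k/q_k = 2612/127
k=7  a_k=1  p_k/q_k = 4607/224
→ (4607, 224).  Check: 4607²=21224449, 423·224²=21224448, difference 1.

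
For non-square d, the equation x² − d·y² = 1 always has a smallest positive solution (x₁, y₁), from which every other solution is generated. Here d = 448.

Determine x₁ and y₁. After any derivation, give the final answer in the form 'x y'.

127 6

[21; 6,42] for √448; ℓ=2 ⇒ convergent index 1
i=0: a=21 ⇒ p=21, q=1
i=1: a=6 ⇒ p=127, q=6
(x₁, y₁) = (127, 6);  127² − 448·6² = 1 ✓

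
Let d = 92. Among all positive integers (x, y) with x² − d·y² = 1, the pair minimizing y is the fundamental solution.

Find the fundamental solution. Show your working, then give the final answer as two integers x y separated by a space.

√92 → a₀=9, period (1,1,2,4,2,1,1,18); ℓ=8 even so k=7
k=0  a_k=9  p_k/q_k = 9/1
…
k=2  a_k=1  p_k/q_k = 19/2
…
k=4  a_k=4  p_k/q_k = 211/22
k=5  a_k=2  p_k/q_k = 470/49
k=6  a_k=1  p_k/q_k = 681/71
k=7  a_k=1  p_k/q_k = 1151/120
→ (1151, 120).  Check: 1151²=1324801, 92·120²=1324800, difference 1.

1151 120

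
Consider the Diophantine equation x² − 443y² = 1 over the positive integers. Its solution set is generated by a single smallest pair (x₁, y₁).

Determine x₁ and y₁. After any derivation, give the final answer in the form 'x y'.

√443 = [21; 21,42, …], period ℓ=2 (even) → k=1
a_0=21:  p_0=21·1+0=21,  q_0=21·0+1=1
a_1=21:  p_1=21·21+1=442,  q_1=21·1+0=21
(x₁, y₁) = (442, 21);  442² − 443·21² = 1 ✓

442 21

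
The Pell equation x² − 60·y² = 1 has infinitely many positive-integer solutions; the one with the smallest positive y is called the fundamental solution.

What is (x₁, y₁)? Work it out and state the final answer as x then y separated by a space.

31 4

d=60: √d = [7; 1,2,1,14] (ℓ=4, even), read p_3/q_3
i=0: a=7 ⇒ p=7, q=1
…
i=2: a=2 ⇒ p=23, q=3
i=3: a=1 ⇒ p=31, q=4
fundamental: x₁=31, y₁=4  (since 961 − 60·16 = 1)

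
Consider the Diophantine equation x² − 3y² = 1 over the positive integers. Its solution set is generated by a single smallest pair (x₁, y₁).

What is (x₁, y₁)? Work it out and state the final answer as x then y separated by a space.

√3 = [1; 1,2, …], period ℓ=2 (even) → k=1
step 0: (1, 1)  from 1·(1,0) + (0,1)
step 1: (2, 1)  from 1·(1,1) + (1,0)
(x₁, y₁) = (2, 1);  2² − 3·1² = 1 ✓

2 1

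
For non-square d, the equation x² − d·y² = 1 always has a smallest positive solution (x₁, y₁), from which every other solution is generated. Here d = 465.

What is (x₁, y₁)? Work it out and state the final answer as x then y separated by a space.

√465 = [21; 1,1,3,2,2,2,3,1,1,42, …], period ℓ=10 (even) → k=9
i=0: a=21 ⇒ p=21, q=1
i=1: a=1 ⇒ p=22, q=1
i=2: a=1 ⇒ p=43, q=2
…
i=4: a=2 ⇒ p=345, q=16
i=5: a=2 ⇒ p=841, q=39
i=6: a=2 ⇒ p=2027, q=94
…
i=8: a=1 ⇒ p=8949, q=415
i=9: a=1 ⇒ p=15871, q=736
→ (15871, 736).  Check: 15871²=251888641, 465·736²=251888640, difference 1.

15871 736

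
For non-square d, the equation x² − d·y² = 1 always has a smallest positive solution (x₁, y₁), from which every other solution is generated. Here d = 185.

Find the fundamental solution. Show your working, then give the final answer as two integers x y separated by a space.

√185 = [13; 1,1,1,1,26, …], period ℓ=5 (odd) → k=9
a_0=13:  p_0=13·1+0=13,  q_0=13·0+1=1
a_1=1:  p_1=1·13+1=14,  q_1=1·1+0=1
a_2=1:  p_2=1·14+13=27,  q_2=1·1+1=2
a_3=1:  p_3=1·27+14=41,  q_3=1·2+1=3
a_4=1:  p_4=1·41+27=68,  q_4=1·3+2=5
a_5=26:  p_5=26·68+41=1809,  q_5=26·5+3=133
a_6=1:  p_6=1·1809+68=1877,  q_6=1·133+5=138
…
a_8=1:  p_8=1·3686+1877=5563,  q_8=1·271+138=409
a_9=1:  p_9=1·5563+3686=9249,  q_9=1·409+271=680
→ (9249, 680).  Check: 9249²=85544001, 185·680²=85544000, difference 1.

9249 680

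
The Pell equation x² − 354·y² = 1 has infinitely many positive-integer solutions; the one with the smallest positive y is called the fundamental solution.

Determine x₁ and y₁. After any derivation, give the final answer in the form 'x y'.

√354 = [18; 1,4,2,2,18,2,2,4,1,36, …], period ℓ=10 (even) → k=9
k=0  a_k=18  p_k/q_k = 18/1
…
k=4  a_k=2  p_k/q_k = 508/27
k=5  a_k=18  p_k/q_k = 9351/497
…
k=8  a_k=4  p_k/q_k = 210294/11177
k=9  a_k=1  p_k/q_k = 258065/13716
(x₁, y₁) = (258065, 13716);  258065² − 354·13716² = 1 ✓

258065 13716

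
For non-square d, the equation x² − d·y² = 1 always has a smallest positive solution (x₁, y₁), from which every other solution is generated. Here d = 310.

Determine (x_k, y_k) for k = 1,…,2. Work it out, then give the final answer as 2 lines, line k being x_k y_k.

[17; 1,1,1,1,5,…,1,1,34] for √310; ℓ=16 ⇒ convergent index 15
i=0: a=17 ⇒ p=17, q=1
i=1: a=1 ⇒ p=18, q=1
i=2: a=1 ⇒ p=35, q=2
i=3: a=1 ⇒ p=53, q=3
…
i=6: a=3 ⇒ p=1567, q=89
…
i=8: a=2 ⇒ p=5687, q=323
i=9: a=1 ⇒ p=7747, q=440
i=10: a=3 ⇒ p=28928, q=1643
…
i=14: a=1 ⇒ p=515017, q=29251
i=15: a=1 ⇒ p=848719, q=48204
fundamental: x₁=848719, y₁=48204  (since 720323940961 − 310·2323625616 = 1)
(848719+48204√310)^2 = 1440647881921 + 81823301352√310

848719 48204
1440647881921 81823301352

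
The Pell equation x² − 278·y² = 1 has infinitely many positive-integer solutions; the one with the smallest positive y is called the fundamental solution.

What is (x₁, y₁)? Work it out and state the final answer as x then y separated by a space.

2501 150

d=278: √d = [16; 1,2,16,2,1,32] (ℓ=6, even), read p_5/q_5
k=0  a_k=16  p_k/q_k = 16/1
…
k=4  a_k=2  p_k/q_k = 1684/101
k=5  a_k=1  p_k/q_k = 2501/150
→ (2501, 150).  Check: 2501²=6255001, 278·150²=6255000, difference 1.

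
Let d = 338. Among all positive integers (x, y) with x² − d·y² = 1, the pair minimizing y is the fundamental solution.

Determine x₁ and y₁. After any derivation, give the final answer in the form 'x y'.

114243 6214

√338 → a₀=18, period (2,1,1,2,36); ℓ=5 odd so k=9
k=0  a_k=18  p_k/q_k = 18/1
k=1  a_k=2  p_k/q_k = 37/2
k=2  a_k=1  p_k/q_k = 55/3
…
k=6  a_k=2  p_k/q_k = 17631/959
…
k=8  a_k=1  p_k/q_k = 43958/2391
k=9  a_k=2  p_k/q_k = 114243/6214
(x₁, y₁) = (114243, 6214);  114243² − 338·6214² = 1 ✓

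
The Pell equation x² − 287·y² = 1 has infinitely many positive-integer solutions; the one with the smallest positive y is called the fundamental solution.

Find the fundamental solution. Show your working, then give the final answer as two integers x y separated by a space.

288 17

√287 → a₀=16, period (1,15,1,32); ℓ=4 even so k=3
step 0: (16, 1)  from 16·(1,0) + (0,1)
…
step 2: (271, 16)  from 15·(17,1) + (16,1)
step 3: (288, 17)  from 1·(271,16) + (17,1)
fundamental: x₁=288, y₁=17  (since 82944 − 287·289 = 1)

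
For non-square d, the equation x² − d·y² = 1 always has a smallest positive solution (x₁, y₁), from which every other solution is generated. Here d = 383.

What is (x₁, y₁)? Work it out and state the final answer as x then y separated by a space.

18768 959

[19; 1,1,3,19,3,1,1,38] for √383; ℓ=8 ⇒ convergent index 7
step 0: (19, 1)  from 19·(1,0) + (0,1)
…
step 2: (39, 2)  from 1·(20,1) + (19,1)
step 3: (137, 7)  from 3·(39,2) + (20,1)
step 4: (2642, 135)  from 19·(137,7) + (39,2)
step 5: (8063, 412)  from 3·(2642,135) + (137,7)
step 6: (10705, 547)  from 1·(8063,412) + (2642,135)
step 7: (18768, 959)  from 1·(10705,547) + (8063,412)
(x₁, y₁) = (18768, 959);  18768² − 383·959² = 1 ✓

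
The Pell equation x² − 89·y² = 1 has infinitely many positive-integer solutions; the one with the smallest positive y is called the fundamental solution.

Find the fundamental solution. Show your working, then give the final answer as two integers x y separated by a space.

500001 53000

d=89: √d = [9; 2,3,3,2,18] (ℓ=5, odd), read p_9/q_9
i=0: a=9 ⇒ p=9, q=1
i=1: a=2 ⇒ p=19, q=2
i=2: a=3 ⇒ p=66, q=7
i=3: a=3 ⇒ p=217, q=23
i=4: a=2 ⇒ p=500, q=53
…
i=6: a=2 ⇒ p=18934, q=2007
i=7: a=3 ⇒ p=66019, q=6998
i=8: a=3 ⇒ p=216991, q=23001
i=9: a=2 ⇒ p=500001, q=53000
→ (500001, 53000).  Check: 500001²=250001000001, 89·53000²=250001000000, difference 1.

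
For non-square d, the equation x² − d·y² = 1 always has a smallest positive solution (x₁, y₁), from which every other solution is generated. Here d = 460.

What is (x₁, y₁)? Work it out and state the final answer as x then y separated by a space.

2535751 118230

[21; 2,4,3,1,2,10,2,1,3,4,2,42] for √460; ℓ=12 ⇒ convergent index 11
a_0=21:  p_0=21·1+0=21,  q_0=21·0+1=1
a_1=2:  p_1=2·21+1=43,  q_1=2·1+0=2
…
a_3=3:  p_3=3·193+43=622,  q_3=3·9+2=29
…
a_5=2:  p_5=2·815+622=2252,  q_5=2·38+29=105
a_6=10:  p_6=10·2252+815=23335,  q_6=10·105+38=1088
a_7=2:  p_7=2·23335+2252=48922,  q_7=2·1088+105=2281
a_8=1:  p_8=1·48922+23335=72257,  q_8=1·2281+1088=3369
a_9=3:  p_9=3·72257+48922=265693,  q_9=3·3369+2281=12388
a_10=4:  p_10=4·265693+72257=1135029,  q_10=4·12388+3369=52921
a_11=2:  p_11=2·1135029+265693=2535751,  q_11=2·52921+12388=118230
fundamental: x₁=2535751, y₁=118230  (since 6430033134001 − 460·13978332900 = 1)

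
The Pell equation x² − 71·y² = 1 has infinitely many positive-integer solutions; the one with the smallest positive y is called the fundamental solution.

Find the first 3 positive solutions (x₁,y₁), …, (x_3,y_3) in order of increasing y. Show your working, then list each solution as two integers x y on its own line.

3480 413
24220799 2874480
168576757560 20006380387

√71 = [8; 2,2,1,7,1,2,2,16, …], period ℓ=8 (even) → k=7
step 0: (8, 1)  from 8·(1,0) + (0,1)
step 1: (17, 2)  from 2·(8,1) + (1,0)
step 2: (42, 5)  from 2·(17,2) + (8,1)
step 3: (59, 7)  from 1·(42,5) + (17,2)
…
step 6: (1483, 176)  from 2·(514,61) + (455,54)
step 7: (3480, 413)  from 2·(1483,176) + (514,61)
(x₁, y₁) = (3480, 413);  3480² − 71·413² = 1 ✓
(3480+413√71)^2 = 24220799 + 2874480√71
(3480+413√71)^3 = 168576757560 + 20006380387√71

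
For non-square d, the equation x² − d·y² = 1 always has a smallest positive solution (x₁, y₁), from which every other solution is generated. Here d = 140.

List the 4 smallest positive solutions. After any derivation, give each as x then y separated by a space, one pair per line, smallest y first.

√140 = [11; 1,4,1,22, …], period ℓ=4 (even) → k=3
a_0=11:  p_0=11·1+0=11,  q_0=11·0+1=1
…
a_2=4:  p_2=4·12+11=59,  q_2=4·1+1=5
a_3=1:  p_3=1·59+12=71,  q_3=1·5+1=6
(x₁, y₁) = (71, 6);  71² − 140·6² = 1 ✓
(x_2, y_2) = (71·71 + 140·6·6, 71·6 + 6·71) = (10081, 852)
(x_3, y_3) = (71·10081 + 140·6·852, 71·852 + 6·10081) = (1431431, 120978)
(x_4, y_4) = (71·1431431 + 140·6·120978, 71·120978 + 6·1431431) = (203253121, 17178024)

71 6
10081 852
1431431 120978
203253121 17178024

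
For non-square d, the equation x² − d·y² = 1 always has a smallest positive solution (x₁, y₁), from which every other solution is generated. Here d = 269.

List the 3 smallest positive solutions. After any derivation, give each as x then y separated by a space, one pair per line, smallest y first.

13449 820
361751201 22056360
9730383791049 593271970460

√269 → a₀=16, period (2,2,32); ℓ=3 odd so k=5
step 0: (16, 1)  from 16·(1,0) + (0,1)
…
step 2: (82, 5)  from 2·(33,2) + (16,1)
step 3: (2657, 162)  from 32·(82,5) + (33,2)
step 4: (5396, 329)  from 2·(2657,162) + (82,5)
step 5: (13449, 820)  from 2·(5396,329) + (2657,162)
fundamental: x₁=13449, y₁=820  (since 180875601 − 269·672400 = 1)
(x_2, y_2) = (13449·13449 + 269·820·820, 13449·820 + 820·13449) = (361751201, 22056360)
(x_3, y_3) = (13449·361751201 + 269·820·22056360, 13449·22056360 + 820·361751201) = (9730383791049, 593271970460)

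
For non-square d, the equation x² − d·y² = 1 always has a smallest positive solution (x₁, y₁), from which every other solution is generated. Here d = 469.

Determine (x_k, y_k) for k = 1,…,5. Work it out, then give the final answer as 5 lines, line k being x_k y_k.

137215 6336
37655912449 1738788480
10333912053241855 477175722560064
2835935484733506355201 130951333540419575040
778265775065082237004568575 35936974463020168255667136

√469 → a₀=21, period (1,1,1,10,6,10,1,1,1,42); ℓ=10 even so k=9
k=0  a_k=21  p_k/q_k = 21/1
…
k=4  a_k=10  p_k/q_k = 693/32
…
k=8  a_k=1  p_k/q_k = 90069/4159
k=9  a_k=1  p_k/q_k = 137215/6336
→ (137215, 6336).  Check: 137215²=18827956225, 469·6336²=18827956224, difference 1.
k=2:  x_2 = 137215·137215+469·6336·6336 = 37655912449,  y_2 = 137215·6336+6336·137215 = 1738788480
k=3:  x_3 = 137215·37655912449+469·6336·1738788480 = 10333912053241855,  y_3 = 137215·1738788480+6336·37655912449 = 477175722560064
k=4:  x_4 = 137215·10333912053241855+469·6336·477175722560064 = 2835935484733506355201,  y_4 = 137215·477175722560064+6336·10333912053241855 = 130951333540419575040
k=5:  x_5 = 137215·2835935484733506355201+469·6336·130951333540419575040 = 778265775065082237004568575,  y_5 = 137215·130951333540419575040+6336·2835935484733506355201 = 35936974463020168255667136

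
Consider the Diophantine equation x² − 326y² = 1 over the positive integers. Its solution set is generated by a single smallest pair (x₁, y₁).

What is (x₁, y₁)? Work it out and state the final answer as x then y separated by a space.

325 18

√326 = [18; 18,36, …], period ℓ=2 (even) → k=1
a_0=18:  p_0=18·1+0=18,  q_0=18·0+1=1
a_1=18:  p_1=18·18+1=325,  q_1=18·1+0=18
→ (325, 18).  Check: 325²=105625, 326·18²=105624, difference 1.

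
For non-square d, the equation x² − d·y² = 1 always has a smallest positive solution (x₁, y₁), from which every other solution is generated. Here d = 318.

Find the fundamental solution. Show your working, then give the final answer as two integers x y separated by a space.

107 6

√318 = [17; 1,4,1,34, …], period ℓ=4 (even) → k=3
k=0  a_k=17  p_k/q_k = 17/1
…
k=2  a_k=4  p_k/q_k = 89/5
k=3  a_k=1  p_k/q_k = 107/6
(x₁, y₁) = (107, 6);  107² − 318·6² = 1 ✓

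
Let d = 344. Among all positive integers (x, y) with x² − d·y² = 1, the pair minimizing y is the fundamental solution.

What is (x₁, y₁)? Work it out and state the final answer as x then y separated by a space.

10405 561

√344 → a₀=18, period (1,1,4,1,3,1,4,1,1,36); ℓ=10 even so k=9
k=0  a_k=18  p_k/q_k = 18/1
…
k=2  a_k=1  p_k/q_k = 37/2
k=3  a_k=4  p_k/q_k = 167/9
…
k=6  a_k=1  p_k/q_k = 983/53
…
k=8  a_k=1  p_k/q_k = 5694/307
k=9  a_k=1  p_k/q_k = 10405/561
(x₁, y₁) = (10405, 561);  10405² − 344·561² = 1 ✓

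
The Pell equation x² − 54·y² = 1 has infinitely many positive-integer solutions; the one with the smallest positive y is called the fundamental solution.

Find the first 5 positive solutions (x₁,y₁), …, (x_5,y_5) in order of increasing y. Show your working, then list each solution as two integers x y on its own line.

√54 → a₀=7, period (2,1,6,1,2,14); ℓ=6 even so k=5
step 0: (7, 1)  from 7·(1,0) + (0,1)
step 1: (15, 2)  from 2·(7,1) + (1,0)
step 2: (22, 3)  from 1·(15,2) + (7,1)
step 3: (147, 20)  from 6·(22,3) + (15,2)
step 4: (169, 23)  from 1·(147,20) + (22,3)
step 5: (485, 66)  from 2·(169,23) + (147,20)
→ (485, 66).  Check: 485²=235225, 54·66²=235224, difference 1.
k=2:  x_2 = 485·485+54·66·66 = 470449,  y_2 = 485·66+66·485 = 64020
k=3:  x_3 = 485·470449+54·66·64020 = 456335045,  y_3 = 485·64020+66·470449 = 62099334
k=4:  x_4 = 485·456335045+54·66·62099334 = 442644523201,  y_4 = 485·62099334+66·456335045 = 60236289960
k=5:  x_5 = 485·442644523201+54·66·60236289960 = 429364731169925,  y_5 = 485·60236289960+66·442644523201 = 58429139161866

485 66
470449 64020
456335045 62099334
442644523201 60236289960
429364731169925 58429139161866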